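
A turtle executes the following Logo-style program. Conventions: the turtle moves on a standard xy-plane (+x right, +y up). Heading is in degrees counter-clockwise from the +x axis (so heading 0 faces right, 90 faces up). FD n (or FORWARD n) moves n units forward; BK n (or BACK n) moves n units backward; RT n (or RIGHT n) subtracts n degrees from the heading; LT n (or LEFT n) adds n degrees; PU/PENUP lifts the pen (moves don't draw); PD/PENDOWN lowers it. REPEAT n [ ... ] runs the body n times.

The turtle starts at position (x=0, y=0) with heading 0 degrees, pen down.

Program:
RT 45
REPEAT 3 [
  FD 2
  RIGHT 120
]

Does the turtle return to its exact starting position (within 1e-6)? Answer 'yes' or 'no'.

Answer: yes

Derivation:
Executing turtle program step by step:
Start: pos=(0,0), heading=0, pen down
RT 45: heading 0 -> 315
REPEAT 3 [
  -- iteration 1/3 --
  FD 2: (0,0) -> (1.414,-1.414) [heading=315, draw]
  RT 120: heading 315 -> 195
  -- iteration 2/3 --
  FD 2: (1.414,-1.414) -> (-0.518,-1.932) [heading=195, draw]
  RT 120: heading 195 -> 75
  -- iteration 3/3 --
  FD 2: (-0.518,-1.932) -> (0,0) [heading=75, draw]
  RT 120: heading 75 -> 315
]
Final: pos=(0,0), heading=315, 3 segment(s) drawn

Start position: (0, 0)
Final position: (0, 0)
Distance = 0; < 1e-6 -> CLOSED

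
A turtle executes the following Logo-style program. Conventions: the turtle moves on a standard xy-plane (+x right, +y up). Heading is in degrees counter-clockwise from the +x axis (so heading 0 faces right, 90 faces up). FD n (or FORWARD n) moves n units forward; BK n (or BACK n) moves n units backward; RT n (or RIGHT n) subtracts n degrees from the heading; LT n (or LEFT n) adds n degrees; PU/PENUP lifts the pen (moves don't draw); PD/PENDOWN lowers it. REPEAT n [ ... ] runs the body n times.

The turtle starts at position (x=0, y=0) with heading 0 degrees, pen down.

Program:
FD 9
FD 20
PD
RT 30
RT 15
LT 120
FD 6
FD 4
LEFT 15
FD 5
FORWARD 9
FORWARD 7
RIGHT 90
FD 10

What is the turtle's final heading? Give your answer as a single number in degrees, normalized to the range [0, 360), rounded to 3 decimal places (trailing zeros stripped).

Answer: 0

Derivation:
Executing turtle program step by step:
Start: pos=(0,0), heading=0, pen down
FD 9: (0,0) -> (9,0) [heading=0, draw]
FD 20: (9,0) -> (29,0) [heading=0, draw]
PD: pen down
RT 30: heading 0 -> 330
RT 15: heading 330 -> 315
LT 120: heading 315 -> 75
FD 6: (29,0) -> (30.553,5.796) [heading=75, draw]
FD 4: (30.553,5.796) -> (31.588,9.659) [heading=75, draw]
LT 15: heading 75 -> 90
FD 5: (31.588,9.659) -> (31.588,14.659) [heading=90, draw]
FD 9: (31.588,14.659) -> (31.588,23.659) [heading=90, draw]
FD 7: (31.588,23.659) -> (31.588,30.659) [heading=90, draw]
RT 90: heading 90 -> 0
FD 10: (31.588,30.659) -> (41.588,30.659) [heading=0, draw]
Final: pos=(41.588,30.659), heading=0, 8 segment(s) drawn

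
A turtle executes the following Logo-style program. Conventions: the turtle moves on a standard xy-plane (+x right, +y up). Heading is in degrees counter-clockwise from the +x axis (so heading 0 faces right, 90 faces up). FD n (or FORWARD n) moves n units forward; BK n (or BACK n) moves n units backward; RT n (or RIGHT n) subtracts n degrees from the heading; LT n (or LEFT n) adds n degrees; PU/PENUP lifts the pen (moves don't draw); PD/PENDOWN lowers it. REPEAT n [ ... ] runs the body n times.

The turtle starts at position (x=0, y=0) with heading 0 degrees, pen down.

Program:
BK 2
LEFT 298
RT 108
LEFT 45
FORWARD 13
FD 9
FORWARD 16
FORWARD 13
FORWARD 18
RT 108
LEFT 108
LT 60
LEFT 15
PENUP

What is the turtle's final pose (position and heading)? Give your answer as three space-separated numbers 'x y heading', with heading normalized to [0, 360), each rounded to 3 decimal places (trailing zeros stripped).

Executing turtle program step by step:
Start: pos=(0,0), heading=0, pen down
BK 2: (0,0) -> (-2,0) [heading=0, draw]
LT 298: heading 0 -> 298
RT 108: heading 298 -> 190
LT 45: heading 190 -> 235
FD 13: (-2,0) -> (-9.456,-10.649) [heading=235, draw]
FD 9: (-9.456,-10.649) -> (-14.619,-18.021) [heading=235, draw]
FD 16: (-14.619,-18.021) -> (-23.796,-31.128) [heading=235, draw]
FD 13: (-23.796,-31.128) -> (-31.252,-41.777) [heading=235, draw]
FD 18: (-31.252,-41.777) -> (-41.577,-56.521) [heading=235, draw]
RT 108: heading 235 -> 127
LT 108: heading 127 -> 235
LT 60: heading 235 -> 295
LT 15: heading 295 -> 310
PU: pen up
Final: pos=(-41.577,-56.521), heading=310, 6 segment(s) drawn

Answer: -41.577 -56.521 310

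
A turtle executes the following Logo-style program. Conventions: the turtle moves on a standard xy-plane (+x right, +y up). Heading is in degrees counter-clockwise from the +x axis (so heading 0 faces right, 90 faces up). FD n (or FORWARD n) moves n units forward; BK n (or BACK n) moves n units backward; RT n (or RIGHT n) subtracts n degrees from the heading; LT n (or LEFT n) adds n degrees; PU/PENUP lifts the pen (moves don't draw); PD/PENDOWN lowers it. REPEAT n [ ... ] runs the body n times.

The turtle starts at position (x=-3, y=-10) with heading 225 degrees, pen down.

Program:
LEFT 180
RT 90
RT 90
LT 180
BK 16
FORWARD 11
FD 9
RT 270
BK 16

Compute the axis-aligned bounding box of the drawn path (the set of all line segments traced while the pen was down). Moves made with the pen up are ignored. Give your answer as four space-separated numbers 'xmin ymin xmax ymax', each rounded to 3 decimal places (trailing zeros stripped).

Answer: -14.314 -21.314 11.142 -7.172

Derivation:
Executing turtle program step by step:
Start: pos=(-3,-10), heading=225, pen down
LT 180: heading 225 -> 45
RT 90: heading 45 -> 315
RT 90: heading 315 -> 225
LT 180: heading 225 -> 45
BK 16: (-3,-10) -> (-14.314,-21.314) [heading=45, draw]
FD 11: (-14.314,-21.314) -> (-6.536,-13.536) [heading=45, draw]
FD 9: (-6.536,-13.536) -> (-0.172,-7.172) [heading=45, draw]
RT 270: heading 45 -> 135
BK 16: (-0.172,-7.172) -> (11.142,-18.485) [heading=135, draw]
Final: pos=(11.142,-18.485), heading=135, 4 segment(s) drawn

Segment endpoints: x in {-14.314, -6.536, -3, -0.172, 11.142}, y in {-21.314, -18.485, -13.536, -10, -7.172}
xmin=-14.314, ymin=-21.314, xmax=11.142, ymax=-7.172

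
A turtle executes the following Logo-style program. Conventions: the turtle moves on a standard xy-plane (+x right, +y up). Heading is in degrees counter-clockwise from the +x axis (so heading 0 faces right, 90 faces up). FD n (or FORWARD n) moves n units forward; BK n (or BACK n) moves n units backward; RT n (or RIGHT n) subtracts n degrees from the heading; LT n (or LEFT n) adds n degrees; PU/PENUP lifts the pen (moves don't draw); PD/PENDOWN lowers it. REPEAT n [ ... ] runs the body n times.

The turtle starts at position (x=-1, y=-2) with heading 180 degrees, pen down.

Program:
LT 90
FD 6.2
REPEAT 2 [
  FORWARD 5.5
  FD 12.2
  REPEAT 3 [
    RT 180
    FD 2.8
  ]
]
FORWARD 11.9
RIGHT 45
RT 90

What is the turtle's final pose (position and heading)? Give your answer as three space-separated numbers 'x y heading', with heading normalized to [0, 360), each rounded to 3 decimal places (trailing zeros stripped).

Executing turtle program step by step:
Start: pos=(-1,-2), heading=180, pen down
LT 90: heading 180 -> 270
FD 6.2: (-1,-2) -> (-1,-8.2) [heading=270, draw]
REPEAT 2 [
  -- iteration 1/2 --
  FD 5.5: (-1,-8.2) -> (-1,-13.7) [heading=270, draw]
  FD 12.2: (-1,-13.7) -> (-1,-25.9) [heading=270, draw]
  REPEAT 3 [
    -- iteration 1/3 --
    RT 180: heading 270 -> 90
    FD 2.8: (-1,-25.9) -> (-1,-23.1) [heading=90, draw]
    -- iteration 2/3 --
    RT 180: heading 90 -> 270
    FD 2.8: (-1,-23.1) -> (-1,-25.9) [heading=270, draw]
    -- iteration 3/3 --
    RT 180: heading 270 -> 90
    FD 2.8: (-1,-25.9) -> (-1,-23.1) [heading=90, draw]
  ]
  -- iteration 2/2 --
  FD 5.5: (-1,-23.1) -> (-1,-17.6) [heading=90, draw]
  FD 12.2: (-1,-17.6) -> (-1,-5.4) [heading=90, draw]
  REPEAT 3 [
    -- iteration 1/3 --
    RT 180: heading 90 -> 270
    FD 2.8: (-1,-5.4) -> (-1,-8.2) [heading=270, draw]
    -- iteration 2/3 --
    RT 180: heading 270 -> 90
    FD 2.8: (-1,-8.2) -> (-1,-5.4) [heading=90, draw]
    -- iteration 3/3 --
    RT 180: heading 90 -> 270
    FD 2.8: (-1,-5.4) -> (-1,-8.2) [heading=270, draw]
  ]
]
FD 11.9: (-1,-8.2) -> (-1,-20.1) [heading=270, draw]
RT 45: heading 270 -> 225
RT 90: heading 225 -> 135
Final: pos=(-1,-20.1), heading=135, 12 segment(s) drawn

Answer: -1 -20.1 135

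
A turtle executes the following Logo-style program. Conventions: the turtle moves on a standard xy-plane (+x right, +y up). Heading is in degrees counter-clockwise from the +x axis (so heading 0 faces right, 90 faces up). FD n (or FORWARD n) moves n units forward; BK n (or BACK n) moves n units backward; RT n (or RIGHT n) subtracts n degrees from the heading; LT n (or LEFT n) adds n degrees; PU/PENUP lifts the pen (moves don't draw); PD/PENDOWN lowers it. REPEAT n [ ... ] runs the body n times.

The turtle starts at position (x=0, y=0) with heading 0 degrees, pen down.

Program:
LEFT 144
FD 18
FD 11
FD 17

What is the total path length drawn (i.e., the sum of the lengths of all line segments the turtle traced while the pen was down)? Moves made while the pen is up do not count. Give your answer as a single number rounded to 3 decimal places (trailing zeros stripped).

Answer: 46

Derivation:
Executing turtle program step by step:
Start: pos=(0,0), heading=0, pen down
LT 144: heading 0 -> 144
FD 18: (0,0) -> (-14.562,10.58) [heading=144, draw]
FD 11: (-14.562,10.58) -> (-23.461,17.046) [heading=144, draw]
FD 17: (-23.461,17.046) -> (-37.215,27.038) [heading=144, draw]
Final: pos=(-37.215,27.038), heading=144, 3 segment(s) drawn

Segment lengths:
  seg 1: (0,0) -> (-14.562,10.58), length = 18
  seg 2: (-14.562,10.58) -> (-23.461,17.046), length = 11
  seg 3: (-23.461,17.046) -> (-37.215,27.038), length = 17
Total = 46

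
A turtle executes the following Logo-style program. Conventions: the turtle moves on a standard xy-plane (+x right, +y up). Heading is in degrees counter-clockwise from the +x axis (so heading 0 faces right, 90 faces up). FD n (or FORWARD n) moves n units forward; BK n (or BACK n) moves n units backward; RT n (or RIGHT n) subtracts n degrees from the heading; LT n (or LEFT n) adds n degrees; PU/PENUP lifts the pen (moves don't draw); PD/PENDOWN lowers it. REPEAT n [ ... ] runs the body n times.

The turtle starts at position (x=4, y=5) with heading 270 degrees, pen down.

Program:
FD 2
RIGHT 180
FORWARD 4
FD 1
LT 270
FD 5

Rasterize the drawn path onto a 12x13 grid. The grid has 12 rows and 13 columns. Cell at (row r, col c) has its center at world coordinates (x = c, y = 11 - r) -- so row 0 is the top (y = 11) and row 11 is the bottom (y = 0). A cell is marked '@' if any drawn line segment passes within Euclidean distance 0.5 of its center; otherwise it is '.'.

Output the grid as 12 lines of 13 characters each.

Segment 0: (4,5) -> (4,3)
Segment 1: (4,3) -> (4,7)
Segment 2: (4,7) -> (4,8)
Segment 3: (4,8) -> (9,8)

Answer: .............
.............
.............
....@@@@@@...
....@........
....@........
....@........
....@........
....@........
.............
.............
.............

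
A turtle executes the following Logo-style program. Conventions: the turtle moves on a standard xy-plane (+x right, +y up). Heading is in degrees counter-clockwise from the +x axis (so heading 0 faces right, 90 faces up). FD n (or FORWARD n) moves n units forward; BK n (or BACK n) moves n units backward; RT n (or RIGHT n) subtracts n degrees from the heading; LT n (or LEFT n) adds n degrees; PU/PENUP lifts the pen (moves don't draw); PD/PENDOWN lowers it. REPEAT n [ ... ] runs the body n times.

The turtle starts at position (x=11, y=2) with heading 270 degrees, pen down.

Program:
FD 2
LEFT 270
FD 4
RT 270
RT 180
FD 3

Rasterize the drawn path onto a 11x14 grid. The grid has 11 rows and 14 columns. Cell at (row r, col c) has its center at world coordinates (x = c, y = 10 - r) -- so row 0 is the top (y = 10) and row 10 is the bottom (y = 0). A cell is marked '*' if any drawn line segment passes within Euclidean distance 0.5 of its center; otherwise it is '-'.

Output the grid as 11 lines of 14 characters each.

Answer: --------------
--------------
--------------
--------------
--------------
--------------
--------------
-------*------
-------*---*--
-------*---*--
-------*****--

Derivation:
Segment 0: (11,2) -> (11,0)
Segment 1: (11,0) -> (7,0)
Segment 2: (7,0) -> (7,3)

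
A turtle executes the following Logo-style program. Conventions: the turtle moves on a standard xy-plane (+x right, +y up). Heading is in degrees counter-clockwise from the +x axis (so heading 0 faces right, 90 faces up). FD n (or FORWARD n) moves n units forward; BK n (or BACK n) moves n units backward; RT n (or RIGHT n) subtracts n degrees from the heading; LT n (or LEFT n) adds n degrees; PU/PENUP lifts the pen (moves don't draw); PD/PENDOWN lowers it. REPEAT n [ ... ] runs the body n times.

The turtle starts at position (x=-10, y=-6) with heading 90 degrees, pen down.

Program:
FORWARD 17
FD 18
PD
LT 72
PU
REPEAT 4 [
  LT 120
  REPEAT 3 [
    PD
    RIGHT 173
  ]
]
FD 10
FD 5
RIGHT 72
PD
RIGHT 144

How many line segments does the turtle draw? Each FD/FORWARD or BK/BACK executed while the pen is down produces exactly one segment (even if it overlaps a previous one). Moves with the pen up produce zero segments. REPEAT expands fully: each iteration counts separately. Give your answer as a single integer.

Executing turtle program step by step:
Start: pos=(-10,-6), heading=90, pen down
FD 17: (-10,-6) -> (-10,11) [heading=90, draw]
FD 18: (-10,11) -> (-10,29) [heading=90, draw]
PD: pen down
LT 72: heading 90 -> 162
PU: pen up
REPEAT 4 [
  -- iteration 1/4 --
  LT 120: heading 162 -> 282
  REPEAT 3 [
    -- iteration 1/3 --
    PD: pen down
    RT 173: heading 282 -> 109
    -- iteration 2/3 --
    PD: pen down
    RT 173: heading 109 -> 296
    -- iteration 3/3 --
    PD: pen down
    RT 173: heading 296 -> 123
  ]
  -- iteration 2/4 --
  LT 120: heading 123 -> 243
  REPEAT 3 [
    -- iteration 1/3 --
    PD: pen down
    RT 173: heading 243 -> 70
    -- iteration 2/3 --
    PD: pen down
    RT 173: heading 70 -> 257
    -- iteration 3/3 --
    PD: pen down
    RT 173: heading 257 -> 84
  ]
  -- iteration 3/4 --
  LT 120: heading 84 -> 204
  REPEAT 3 [
    -- iteration 1/3 --
    PD: pen down
    RT 173: heading 204 -> 31
    -- iteration 2/3 --
    PD: pen down
    RT 173: heading 31 -> 218
    -- iteration 3/3 --
    PD: pen down
    RT 173: heading 218 -> 45
  ]
  -- iteration 4/4 --
  LT 120: heading 45 -> 165
  REPEAT 3 [
    -- iteration 1/3 --
    PD: pen down
    RT 173: heading 165 -> 352
    -- iteration 2/3 --
    PD: pen down
    RT 173: heading 352 -> 179
    -- iteration 3/3 --
    PD: pen down
    RT 173: heading 179 -> 6
  ]
]
FD 10: (-10,29) -> (-0.055,30.045) [heading=6, draw]
FD 5: (-0.055,30.045) -> (4.918,30.568) [heading=6, draw]
RT 72: heading 6 -> 294
PD: pen down
RT 144: heading 294 -> 150
Final: pos=(4.918,30.568), heading=150, 4 segment(s) drawn
Segments drawn: 4

Answer: 4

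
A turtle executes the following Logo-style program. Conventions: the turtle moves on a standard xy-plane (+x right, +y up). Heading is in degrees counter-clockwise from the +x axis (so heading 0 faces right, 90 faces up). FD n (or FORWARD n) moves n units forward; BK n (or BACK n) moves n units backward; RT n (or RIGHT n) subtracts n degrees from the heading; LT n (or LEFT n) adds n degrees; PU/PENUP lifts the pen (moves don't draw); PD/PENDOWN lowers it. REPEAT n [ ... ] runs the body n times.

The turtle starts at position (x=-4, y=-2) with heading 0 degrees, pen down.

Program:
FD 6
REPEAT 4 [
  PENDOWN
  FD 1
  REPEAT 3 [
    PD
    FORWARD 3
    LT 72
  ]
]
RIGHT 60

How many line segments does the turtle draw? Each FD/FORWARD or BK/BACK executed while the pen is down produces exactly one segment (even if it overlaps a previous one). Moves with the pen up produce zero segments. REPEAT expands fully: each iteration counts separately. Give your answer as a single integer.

Executing turtle program step by step:
Start: pos=(-4,-2), heading=0, pen down
FD 6: (-4,-2) -> (2,-2) [heading=0, draw]
REPEAT 4 [
  -- iteration 1/4 --
  PD: pen down
  FD 1: (2,-2) -> (3,-2) [heading=0, draw]
  REPEAT 3 [
    -- iteration 1/3 --
    PD: pen down
    FD 3: (3,-2) -> (6,-2) [heading=0, draw]
    LT 72: heading 0 -> 72
    -- iteration 2/3 --
    PD: pen down
    FD 3: (6,-2) -> (6.927,0.853) [heading=72, draw]
    LT 72: heading 72 -> 144
    -- iteration 3/3 --
    PD: pen down
    FD 3: (6.927,0.853) -> (4.5,2.617) [heading=144, draw]
    LT 72: heading 144 -> 216
  ]
  -- iteration 2/4 --
  PD: pen down
  FD 1: (4.5,2.617) -> (3.691,2.029) [heading=216, draw]
  REPEAT 3 [
    -- iteration 1/3 --
    PD: pen down
    FD 3: (3.691,2.029) -> (1.264,0.265) [heading=216, draw]
    LT 72: heading 216 -> 288
    -- iteration 2/3 --
    PD: pen down
    FD 3: (1.264,0.265) -> (2.191,-2.588) [heading=288, draw]
    LT 72: heading 288 -> 0
    -- iteration 3/3 --
    PD: pen down
    FD 3: (2.191,-2.588) -> (5.191,-2.588) [heading=0, draw]
    LT 72: heading 0 -> 72
  ]
  -- iteration 3/4 --
  PD: pen down
  FD 1: (5.191,-2.588) -> (5.5,-1.637) [heading=72, draw]
  REPEAT 3 [
    -- iteration 1/3 --
    PD: pen down
    FD 3: (5.5,-1.637) -> (6.427,1.216) [heading=72, draw]
    LT 72: heading 72 -> 144
    -- iteration 2/3 --
    PD: pen down
    FD 3: (6.427,1.216) -> (4,2.98) [heading=144, draw]
    LT 72: heading 144 -> 216
    -- iteration 3/3 --
    PD: pen down
    FD 3: (4,2.98) -> (1.573,1.216) [heading=216, draw]
    LT 72: heading 216 -> 288
  ]
  -- iteration 4/4 --
  PD: pen down
  FD 1: (1.573,1.216) -> (1.882,0.265) [heading=288, draw]
  REPEAT 3 [
    -- iteration 1/3 --
    PD: pen down
    FD 3: (1.882,0.265) -> (2.809,-2.588) [heading=288, draw]
    LT 72: heading 288 -> 0
    -- iteration 2/3 --
    PD: pen down
    FD 3: (2.809,-2.588) -> (5.809,-2.588) [heading=0, draw]
    LT 72: heading 0 -> 72
    -- iteration 3/3 --
    PD: pen down
    FD 3: (5.809,-2.588) -> (6.736,0.265) [heading=72, draw]
    LT 72: heading 72 -> 144
  ]
]
RT 60: heading 144 -> 84
Final: pos=(6.736,0.265), heading=84, 17 segment(s) drawn
Segments drawn: 17

Answer: 17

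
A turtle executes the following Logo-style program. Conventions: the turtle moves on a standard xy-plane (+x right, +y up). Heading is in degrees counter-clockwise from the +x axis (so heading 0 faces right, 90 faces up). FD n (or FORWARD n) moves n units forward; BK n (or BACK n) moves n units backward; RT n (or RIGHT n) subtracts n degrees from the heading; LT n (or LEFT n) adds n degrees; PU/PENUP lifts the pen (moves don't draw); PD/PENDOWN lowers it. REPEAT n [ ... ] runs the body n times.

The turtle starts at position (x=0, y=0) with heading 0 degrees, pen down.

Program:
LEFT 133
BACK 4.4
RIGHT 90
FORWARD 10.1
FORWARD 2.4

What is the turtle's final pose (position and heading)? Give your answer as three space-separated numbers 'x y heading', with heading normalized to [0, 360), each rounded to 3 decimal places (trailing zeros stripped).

Answer: 12.143 5.307 43

Derivation:
Executing turtle program step by step:
Start: pos=(0,0), heading=0, pen down
LT 133: heading 0 -> 133
BK 4.4: (0,0) -> (3.001,-3.218) [heading=133, draw]
RT 90: heading 133 -> 43
FD 10.1: (3.001,-3.218) -> (10.387,3.67) [heading=43, draw]
FD 2.4: (10.387,3.67) -> (12.143,5.307) [heading=43, draw]
Final: pos=(12.143,5.307), heading=43, 3 segment(s) drawn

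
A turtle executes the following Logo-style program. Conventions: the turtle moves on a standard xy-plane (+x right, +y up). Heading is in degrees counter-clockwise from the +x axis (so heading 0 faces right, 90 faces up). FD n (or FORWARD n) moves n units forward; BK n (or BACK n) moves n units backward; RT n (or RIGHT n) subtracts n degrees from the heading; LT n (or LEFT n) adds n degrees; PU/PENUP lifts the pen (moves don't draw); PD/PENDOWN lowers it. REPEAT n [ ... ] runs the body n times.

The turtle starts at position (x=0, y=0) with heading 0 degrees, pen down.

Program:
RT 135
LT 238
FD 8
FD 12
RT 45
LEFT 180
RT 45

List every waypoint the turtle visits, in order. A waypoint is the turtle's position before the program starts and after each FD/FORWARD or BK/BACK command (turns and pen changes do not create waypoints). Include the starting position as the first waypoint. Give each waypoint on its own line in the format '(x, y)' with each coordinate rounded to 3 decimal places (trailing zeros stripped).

Answer: (0, 0)
(-1.8, 7.795)
(-4.499, 19.487)

Derivation:
Executing turtle program step by step:
Start: pos=(0,0), heading=0, pen down
RT 135: heading 0 -> 225
LT 238: heading 225 -> 103
FD 8: (0,0) -> (-1.8,7.795) [heading=103, draw]
FD 12: (-1.8,7.795) -> (-4.499,19.487) [heading=103, draw]
RT 45: heading 103 -> 58
LT 180: heading 58 -> 238
RT 45: heading 238 -> 193
Final: pos=(-4.499,19.487), heading=193, 2 segment(s) drawn
Waypoints (3 total):
(0, 0)
(-1.8, 7.795)
(-4.499, 19.487)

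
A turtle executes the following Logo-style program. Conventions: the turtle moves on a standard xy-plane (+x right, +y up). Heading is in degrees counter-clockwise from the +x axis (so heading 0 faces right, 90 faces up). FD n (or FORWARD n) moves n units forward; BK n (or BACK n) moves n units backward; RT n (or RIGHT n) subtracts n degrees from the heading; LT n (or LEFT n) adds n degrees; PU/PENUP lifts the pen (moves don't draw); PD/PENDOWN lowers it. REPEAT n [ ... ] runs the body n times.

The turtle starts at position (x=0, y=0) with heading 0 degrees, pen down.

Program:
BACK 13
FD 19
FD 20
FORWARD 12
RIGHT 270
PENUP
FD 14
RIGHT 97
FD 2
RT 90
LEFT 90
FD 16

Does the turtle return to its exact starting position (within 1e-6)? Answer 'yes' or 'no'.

Answer: no

Derivation:
Executing turtle program step by step:
Start: pos=(0,0), heading=0, pen down
BK 13: (0,0) -> (-13,0) [heading=0, draw]
FD 19: (-13,0) -> (6,0) [heading=0, draw]
FD 20: (6,0) -> (26,0) [heading=0, draw]
FD 12: (26,0) -> (38,0) [heading=0, draw]
RT 270: heading 0 -> 90
PU: pen up
FD 14: (38,0) -> (38,14) [heading=90, move]
RT 97: heading 90 -> 353
FD 2: (38,14) -> (39.985,13.756) [heading=353, move]
RT 90: heading 353 -> 263
LT 90: heading 263 -> 353
FD 16: (39.985,13.756) -> (55.866,11.806) [heading=353, move]
Final: pos=(55.866,11.806), heading=353, 4 segment(s) drawn

Start position: (0, 0)
Final position: (55.866, 11.806)
Distance = 57.1; >= 1e-6 -> NOT closed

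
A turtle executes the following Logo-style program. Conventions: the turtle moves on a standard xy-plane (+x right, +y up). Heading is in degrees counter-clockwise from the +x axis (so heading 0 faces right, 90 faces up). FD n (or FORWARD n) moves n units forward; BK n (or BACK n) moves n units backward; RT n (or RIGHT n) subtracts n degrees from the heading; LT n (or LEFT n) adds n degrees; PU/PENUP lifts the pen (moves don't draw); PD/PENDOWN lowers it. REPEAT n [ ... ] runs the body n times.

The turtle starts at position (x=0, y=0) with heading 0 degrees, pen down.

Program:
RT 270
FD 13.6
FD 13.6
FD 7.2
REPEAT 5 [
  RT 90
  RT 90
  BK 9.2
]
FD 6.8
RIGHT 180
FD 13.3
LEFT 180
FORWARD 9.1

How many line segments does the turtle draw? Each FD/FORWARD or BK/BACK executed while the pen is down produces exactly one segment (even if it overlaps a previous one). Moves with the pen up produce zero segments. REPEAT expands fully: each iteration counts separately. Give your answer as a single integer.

Executing turtle program step by step:
Start: pos=(0,0), heading=0, pen down
RT 270: heading 0 -> 90
FD 13.6: (0,0) -> (0,13.6) [heading=90, draw]
FD 13.6: (0,13.6) -> (0,27.2) [heading=90, draw]
FD 7.2: (0,27.2) -> (0,34.4) [heading=90, draw]
REPEAT 5 [
  -- iteration 1/5 --
  RT 90: heading 90 -> 0
  RT 90: heading 0 -> 270
  BK 9.2: (0,34.4) -> (0,43.6) [heading=270, draw]
  -- iteration 2/5 --
  RT 90: heading 270 -> 180
  RT 90: heading 180 -> 90
  BK 9.2: (0,43.6) -> (0,34.4) [heading=90, draw]
  -- iteration 3/5 --
  RT 90: heading 90 -> 0
  RT 90: heading 0 -> 270
  BK 9.2: (0,34.4) -> (0,43.6) [heading=270, draw]
  -- iteration 4/5 --
  RT 90: heading 270 -> 180
  RT 90: heading 180 -> 90
  BK 9.2: (0,43.6) -> (0,34.4) [heading=90, draw]
  -- iteration 5/5 --
  RT 90: heading 90 -> 0
  RT 90: heading 0 -> 270
  BK 9.2: (0,34.4) -> (0,43.6) [heading=270, draw]
]
FD 6.8: (0,43.6) -> (0,36.8) [heading=270, draw]
RT 180: heading 270 -> 90
FD 13.3: (0,36.8) -> (0,50.1) [heading=90, draw]
LT 180: heading 90 -> 270
FD 9.1: (0,50.1) -> (0,41) [heading=270, draw]
Final: pos=(0,41), heading=270, 11 segment(s) drawn
Segments drawn: 11

Answer: 11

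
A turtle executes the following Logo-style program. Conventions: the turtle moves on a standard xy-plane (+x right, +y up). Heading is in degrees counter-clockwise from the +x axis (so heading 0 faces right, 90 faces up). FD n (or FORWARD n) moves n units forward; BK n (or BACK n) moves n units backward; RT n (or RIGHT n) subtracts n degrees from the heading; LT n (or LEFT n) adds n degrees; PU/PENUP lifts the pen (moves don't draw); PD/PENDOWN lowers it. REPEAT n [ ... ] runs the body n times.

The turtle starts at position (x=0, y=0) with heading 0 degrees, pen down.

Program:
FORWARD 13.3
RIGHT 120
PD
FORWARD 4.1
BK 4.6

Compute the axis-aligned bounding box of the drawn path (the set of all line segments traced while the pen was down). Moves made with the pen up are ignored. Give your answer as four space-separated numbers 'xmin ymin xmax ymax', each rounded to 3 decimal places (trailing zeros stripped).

Answer: 0 -3.551 13.55 0.433

Derivation:
Executing turtle program step by step:
Start: pos=(0,0), heading=0, pen down
FD 13.3: (0,0) -> (13.3,0) [heading=0, draw]
RT 120: heading 0 -> 240
PD: pen down
FD 4.1: (13.3,0) -> (11.25,-3.551) [heading=240, draw]
BK 4.6: (11.25,-3.551) -> (13.55,0.433) [heading=240, draw]
Final: pos=(13.55,0.433), heading=240, 3 segment(s) drawn

Segment endpoints: x in {0, 11.25, 13.3, 13.55}, y in {-3.551, 0, 0.433}
xmin=0, ymin=-3.551, xmax=13.55, ymax=0.433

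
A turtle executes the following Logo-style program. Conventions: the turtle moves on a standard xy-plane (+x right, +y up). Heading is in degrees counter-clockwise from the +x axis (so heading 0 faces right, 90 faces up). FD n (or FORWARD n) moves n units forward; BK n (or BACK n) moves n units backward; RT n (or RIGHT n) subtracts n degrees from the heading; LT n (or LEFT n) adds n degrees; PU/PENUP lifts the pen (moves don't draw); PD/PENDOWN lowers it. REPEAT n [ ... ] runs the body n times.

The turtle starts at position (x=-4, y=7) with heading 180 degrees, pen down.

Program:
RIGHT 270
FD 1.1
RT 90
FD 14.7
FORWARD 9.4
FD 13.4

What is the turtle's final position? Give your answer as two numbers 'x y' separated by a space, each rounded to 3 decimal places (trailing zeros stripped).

Answer: -41.5 5.9

Derivation:
Executing turtle program step by step:
Start: pos=(-4,7), heading=180, pen down
RT 270: heading 180 -> 270
FD 1.1: (-4,7) -> (-4,5.9) [heading=270, draw]
RT 90: heading 270 -> 180
FD 14.7: (-4,5.9) -> (-18.7,5.9) [heading=180, draw]
FD 9.4: (-18.7,5.9) -> (-28.1,5.9) [heading=180, draw]
FD 13.4: (-28.1,5.9) -> (-41.5,5.9) [heading=180, draw]
Final: pos=(-41.5,5.9), heading=180, 4 segment(s) drawn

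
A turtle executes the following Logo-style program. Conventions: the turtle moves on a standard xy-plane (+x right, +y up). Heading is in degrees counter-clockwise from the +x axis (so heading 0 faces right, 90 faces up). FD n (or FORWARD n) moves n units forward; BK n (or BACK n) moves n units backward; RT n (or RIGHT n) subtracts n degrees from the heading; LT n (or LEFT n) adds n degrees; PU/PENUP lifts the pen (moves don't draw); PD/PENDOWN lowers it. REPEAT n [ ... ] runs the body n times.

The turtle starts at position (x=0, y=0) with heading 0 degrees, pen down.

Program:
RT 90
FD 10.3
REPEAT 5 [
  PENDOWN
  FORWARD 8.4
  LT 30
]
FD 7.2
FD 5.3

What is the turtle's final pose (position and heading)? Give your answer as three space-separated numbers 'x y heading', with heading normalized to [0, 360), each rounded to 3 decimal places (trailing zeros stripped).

Answer: 33.399 -15.149 60

Derivation:
Executing turtle program step by step:
Start: pos=(0,0), heading=0, pen down
RT 90: heading 0 -> 270
FD 10.3: (0,0) -> (0,-10.3) [heading=270, draw]
REPEAT 5 [
  -- iteration 1/5 --
  PD: pen down
  FD 8.4: (0,-10.3) -> (0,-18.7) [heading=270, draw]
  LT 30: heading 270 -> 300
  -- iteration 2/5 --
  PD: pen down
  FD 8.4: (0,-18.7) -> (4.2,-25.975) [heading=300, draw]
  LT 30: heading 300 -> 330
  -- iteration 3/5 --
  PD: pen down
  FD 8.4: (4.2,-25.975) -> (11.475,-30.175) [heading=330, draw]
  LT 30: heading 330 -> 0
  -- iteration 4/5 --
  PD: pen down
  FD 8.4: (11.475,-30.175) -> (19.875,-30.175) [heading=0, draw]
  LT 30: heading 0 -> 30
  -- iteration 5/5 --
  PD: pen down
  FD 8.4: (19.875,-30.175) -> (27.149,-25.975) [heading=30, draw]
  LT 30: heading 30 -> 60
]
FD 7.2: (27.149,-25.975) -> (30.749,-19.739) [heading=60, draw]
FD 5.3: (30.749,-19.739) -> (33.399,-15.149) [heading=60, draw]
Final: pos=(33.399,-15.149), heading=60, 8 segment(s) drawn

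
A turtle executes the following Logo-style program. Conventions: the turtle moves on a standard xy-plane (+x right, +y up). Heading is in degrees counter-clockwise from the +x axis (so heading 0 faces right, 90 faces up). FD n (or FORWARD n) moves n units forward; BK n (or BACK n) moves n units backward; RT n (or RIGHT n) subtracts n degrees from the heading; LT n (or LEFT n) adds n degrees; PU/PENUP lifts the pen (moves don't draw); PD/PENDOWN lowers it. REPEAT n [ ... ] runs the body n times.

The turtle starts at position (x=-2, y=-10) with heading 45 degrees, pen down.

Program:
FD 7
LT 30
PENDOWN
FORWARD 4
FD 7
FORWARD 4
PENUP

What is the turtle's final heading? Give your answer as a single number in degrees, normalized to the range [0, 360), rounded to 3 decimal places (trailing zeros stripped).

Answer: 75

Derivation:
Executing turtle program step by step:
Start: pos=(-2,-10), heading=45, pen down
FD 7: (-2,-10) -> (2.95,-5.05) [heading=45, draw]
LT 30: heading 45 -> 75
PD: pen down
FD 4: (2.95,-5.05) -> (3.985,-1.187) [heading=75, draw]
FD 7: (3.985,-1.187) -> (5.797,5.575) [heading=75, draw]
FD 4: (5.797,5.575) -> (6.832,9.439) [heading=75, draw]
PU: pen up
Final: pos=(6.832,9.439), heading=75, 4 segment(s) drawn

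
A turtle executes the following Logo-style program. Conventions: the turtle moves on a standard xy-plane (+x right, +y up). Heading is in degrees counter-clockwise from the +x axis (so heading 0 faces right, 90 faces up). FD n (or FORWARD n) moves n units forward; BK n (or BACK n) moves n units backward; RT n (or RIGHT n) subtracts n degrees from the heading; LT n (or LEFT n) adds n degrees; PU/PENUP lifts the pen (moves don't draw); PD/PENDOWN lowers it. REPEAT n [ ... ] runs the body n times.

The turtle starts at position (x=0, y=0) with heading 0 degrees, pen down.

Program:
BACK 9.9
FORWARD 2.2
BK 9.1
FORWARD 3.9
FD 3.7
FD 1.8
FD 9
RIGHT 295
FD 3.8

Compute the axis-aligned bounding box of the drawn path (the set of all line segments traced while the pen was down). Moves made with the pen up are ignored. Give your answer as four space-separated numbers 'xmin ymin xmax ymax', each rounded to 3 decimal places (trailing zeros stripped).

Executing turtle program step by step:
Start: pos=(0,0), heading=0, pen down
BK 9.9: (0,0) -> (-9.9,0) [heading=0, draw]
FD 2.2: (-9.9,0) -> (-7.7,0) [heading=0, draw]
BK 9.1: (-7.7,0) -> (-16.8,0) [heading=0, draw]
FD 3.9: (-16.8,0) -> (-12.9,0) [heading=0, draw]
FD 3.7: (-12.9,0) -> (-9.2,0) [heading=0, draw]
FD 1.8: (-9.2,0) -> (-7.4,0) [heading=0, draw]
FD 9: (-7.4,0) -> (1.6,0) [heading=0, draw]
RT 295: heading 0 -> 65
FD 3.8: (1.6,0) -> (3.206,3.444) [heading=65, draw]
Final: pos=(3.206,3.444), heading=65, 8 segment(s) drawn

Segment endpoints: x in {-16.8, -12.9, -9.9, -9.2, -7.7, -7.4, 0, 1.6, 3.206}, y in {0, 3.444}
xmin=-16.8, ymin=0, xmax=3.206, ymax=3.444

Answer: -16.8 0 3.206 3.444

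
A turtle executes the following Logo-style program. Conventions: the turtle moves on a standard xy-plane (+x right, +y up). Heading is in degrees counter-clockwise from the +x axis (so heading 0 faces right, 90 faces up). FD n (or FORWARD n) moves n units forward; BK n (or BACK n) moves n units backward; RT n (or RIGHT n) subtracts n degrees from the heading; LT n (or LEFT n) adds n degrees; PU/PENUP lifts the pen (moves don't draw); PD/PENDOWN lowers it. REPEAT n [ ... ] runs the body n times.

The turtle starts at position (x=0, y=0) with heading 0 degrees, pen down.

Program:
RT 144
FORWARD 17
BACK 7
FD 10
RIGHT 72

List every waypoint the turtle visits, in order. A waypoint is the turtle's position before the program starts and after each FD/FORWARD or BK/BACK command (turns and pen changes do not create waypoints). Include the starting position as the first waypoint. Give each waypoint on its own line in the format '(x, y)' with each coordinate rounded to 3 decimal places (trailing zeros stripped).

Executing turtle program step by step:
Start: pos=(0,0), heading=0, pen down
RT 144: heading 0 -> 216
FD 17: (0,0) -> (-13.753,-9.992) [heading=216, draw]
BK 7: (-13.753,-9.992) -> (-8.09,-5.878) [heading=216, draw]
FD 10: (-8.09,-5.878) -> (-16.18,-11.756) [heading=216, draw]
RT 72: heading 216 -> 144
Final: pos=(-16.18,-11.756), heading=144, 3 segment(s) drawn
Waypoints (4 total):
(0, 0)
(-13.753, -9.992)
(-8.09, -5.878)
(-16.18, -11.756)

Answer: (0, 0)
(-13.753, -9.992)
(-8.09, -5.878)
(-16.18, -11.756)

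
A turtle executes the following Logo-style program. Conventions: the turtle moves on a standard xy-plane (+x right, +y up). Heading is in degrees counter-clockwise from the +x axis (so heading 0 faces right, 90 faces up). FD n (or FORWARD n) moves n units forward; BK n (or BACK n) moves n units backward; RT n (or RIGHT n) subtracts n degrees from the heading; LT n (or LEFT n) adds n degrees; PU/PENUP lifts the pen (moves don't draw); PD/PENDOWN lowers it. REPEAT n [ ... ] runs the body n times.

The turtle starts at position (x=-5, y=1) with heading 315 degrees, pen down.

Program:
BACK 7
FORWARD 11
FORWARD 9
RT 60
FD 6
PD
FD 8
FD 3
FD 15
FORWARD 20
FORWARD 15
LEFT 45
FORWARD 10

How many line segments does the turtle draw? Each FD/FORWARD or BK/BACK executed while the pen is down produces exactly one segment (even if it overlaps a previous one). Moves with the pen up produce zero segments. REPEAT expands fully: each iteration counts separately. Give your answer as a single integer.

Answer: 10

Derivation:
Executing turtle program step by step:
Start: pos=(-5,1), heading=315, pen down
BK 7: (-5,1) -> (-9.95,5.95) [heading=315, draw]
FD 11: (-9.95,5.95) -> (-2.172,-1.828) [heading=315, draw]
FD 9: (-2.172,-1.828) -> (4.192,-8.192) [heading=315, draw]
RT 60: heading 315 -> 255
FD 6: (4.192,-8.192) -> (2.639,-13.988) [heading=255, draw]
PD: pen down
FD 8: (2.639,-13.988) -> (0.569,-21.715) [heading=255, draw]
FD 3: (0.569,-21.715) -> (-0.208,-24.613) [heading=255, draw]
FD 15: (-0.208,-24.613) -> (-4.09,-39.102) [heading=255, draw]
FD 20: (-4.09,-39.102) -> (-9.266,-58.421) [heading=255, draw]
FD 15: (-9.266,-58.421) -> (-13.148,-72.909) [heading=255, draw]
LT 45: heading 255 -> 300
FD 10: (-13.148,-72.909) -> (-8.148,-81.57) [heading=300, draw]
Final: pos=(-8.148,-81.57), heading=300, 10 segment(s) drawn
Segments drawn: 10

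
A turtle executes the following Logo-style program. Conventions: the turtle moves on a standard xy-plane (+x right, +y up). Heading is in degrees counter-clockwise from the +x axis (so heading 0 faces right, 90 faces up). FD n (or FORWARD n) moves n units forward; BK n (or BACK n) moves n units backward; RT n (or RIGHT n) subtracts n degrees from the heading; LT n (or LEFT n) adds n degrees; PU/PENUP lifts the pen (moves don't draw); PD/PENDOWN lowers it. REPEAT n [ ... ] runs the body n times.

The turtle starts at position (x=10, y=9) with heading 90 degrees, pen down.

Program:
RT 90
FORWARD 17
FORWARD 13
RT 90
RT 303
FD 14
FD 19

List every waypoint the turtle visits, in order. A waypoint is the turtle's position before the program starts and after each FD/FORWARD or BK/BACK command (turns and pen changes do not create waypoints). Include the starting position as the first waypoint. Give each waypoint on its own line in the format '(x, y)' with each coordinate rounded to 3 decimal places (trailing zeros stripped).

Executing turtle program step by step:
Start: pos=(10,9), heading=90, pen down
RT 90: heading 90 -> 0
FD 17: (10,9) -> (27,9) [heading=0, draw]
FD 13: (27,9) -> (40,9) [heading=0, draw]
RT 90: heading 0 -> 270
RT 303: heading 270 -> 327
FD 14: (40,9) -> (51.741,1.375) [heading=327, draw]
FD 19: (51.741,1.375) -> (67.676,-8.973) [heading=327, draw]
Final: pos=(67.676,-8.973), heading=327, 4 segment(s) drawn
Waypoints (5 total):
(10, 9)
(27, 9)
(40, 9)
(51.741, 1.375)
(67.676, -8.973)

Answer: (10, 9)
(27, 9)
(40, 9)
(51.741, 1.375)
(67.676, -8.973)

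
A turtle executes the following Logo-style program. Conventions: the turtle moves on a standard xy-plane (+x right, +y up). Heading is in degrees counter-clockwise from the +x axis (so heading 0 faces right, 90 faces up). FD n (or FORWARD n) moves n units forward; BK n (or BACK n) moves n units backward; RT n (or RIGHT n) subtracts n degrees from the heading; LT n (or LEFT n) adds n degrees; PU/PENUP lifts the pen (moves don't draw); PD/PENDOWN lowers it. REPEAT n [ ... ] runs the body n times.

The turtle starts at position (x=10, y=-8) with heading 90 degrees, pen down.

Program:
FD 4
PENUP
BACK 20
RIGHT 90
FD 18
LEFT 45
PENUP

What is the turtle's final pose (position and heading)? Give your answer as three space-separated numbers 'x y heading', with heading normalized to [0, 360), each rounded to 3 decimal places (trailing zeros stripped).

Executing turtle program step by step:
Start: pos=(10,-8), heading=90, pen down
FD 4: (10,-8) -> (10,-4) [heading=90, draw]
PU: pen up
BK 20: (10,-4) -> (10,-24) [heading=90, move]
RT 90: heading 90 -> 0
FD 18: (10,-24) -> (28,-24) [heading=0, move]
LT 45: heading 0 -> 45
PU: pen up
Final: pos=(28,-24), heading=45, 1 segment(s) drawn

Answer: 28 -24 45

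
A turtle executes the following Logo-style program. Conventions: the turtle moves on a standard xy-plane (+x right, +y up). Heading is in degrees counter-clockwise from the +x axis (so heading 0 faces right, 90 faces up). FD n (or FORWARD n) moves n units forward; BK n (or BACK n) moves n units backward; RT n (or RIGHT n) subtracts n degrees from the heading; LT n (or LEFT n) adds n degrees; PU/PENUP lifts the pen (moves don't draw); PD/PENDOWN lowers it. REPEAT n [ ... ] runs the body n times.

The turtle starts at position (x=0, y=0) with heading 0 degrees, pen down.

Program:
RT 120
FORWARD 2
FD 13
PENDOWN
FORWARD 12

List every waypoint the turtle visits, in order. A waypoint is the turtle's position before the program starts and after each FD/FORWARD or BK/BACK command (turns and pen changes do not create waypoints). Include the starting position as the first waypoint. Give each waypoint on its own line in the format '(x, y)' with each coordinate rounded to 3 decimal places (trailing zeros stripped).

Answer: (0, 0)
(-1, -1.732)
(-7.5, -12.99)
(-13.5, -23.383)

Derivation:
Executing turtle program step by step:
Start: pos=(0,0), heading=0, pen down
RT 120: heading 0 -> 240
FD 2: (0,0) -> (-1,-1.732) [heading=240, draw]
FD 13: (-1,-1.732) -> (-7.5,-12.99) [heading=240, draw]
PD: pen down
FD 12: (-7.5,-12.99) -> (-13.5,-23.383) [heading=240, draw]
Final: pos=(-13.5,-23.383), heading=240, 3 segment(s) drawn
Waypoints (4 total):
(0, 0)
(-1, -1.732)
(-7.5, -12.99)
(-13.5, -23.383)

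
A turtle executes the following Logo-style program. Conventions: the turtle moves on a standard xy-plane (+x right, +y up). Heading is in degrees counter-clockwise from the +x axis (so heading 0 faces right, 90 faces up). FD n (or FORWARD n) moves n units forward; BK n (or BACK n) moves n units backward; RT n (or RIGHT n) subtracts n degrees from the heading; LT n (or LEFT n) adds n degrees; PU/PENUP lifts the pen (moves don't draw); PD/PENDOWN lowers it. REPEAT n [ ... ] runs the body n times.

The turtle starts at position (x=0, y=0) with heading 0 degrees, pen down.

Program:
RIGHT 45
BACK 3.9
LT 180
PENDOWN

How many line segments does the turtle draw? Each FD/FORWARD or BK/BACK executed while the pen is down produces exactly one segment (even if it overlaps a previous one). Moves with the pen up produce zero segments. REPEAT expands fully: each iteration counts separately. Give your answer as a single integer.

Answer: 1

Derivation:
Executing turtle program step by step:
Start: pos=(0,0), heading=0, pen down
RT 45: heading 0 -> 315
BK 3.9: (0,0) -> (-2.758,2.758) [heading=315, draw]
LT 180: heading 315 -> 135
PD: pen down
Final: pos=(-2.758,2.758), heading=135, 1 segment(s) drawn
Segments drawn: 1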